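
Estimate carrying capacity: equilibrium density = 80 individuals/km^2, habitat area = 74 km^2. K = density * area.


K = 80 * 74 = 5920 individuals

5920 individuals


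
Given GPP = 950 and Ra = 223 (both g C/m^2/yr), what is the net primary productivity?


NPP = GPP - Ra = 950 - 223 = 727 g C/m^2/yr

727 g C/m^2/yr


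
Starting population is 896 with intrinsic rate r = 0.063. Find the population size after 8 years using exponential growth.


r*t = 0.063 * 8 = 0.504
exp(0.504) = 1.65533
N = 896 * 1.65533 = 1483.18 ≈ 1483

1483


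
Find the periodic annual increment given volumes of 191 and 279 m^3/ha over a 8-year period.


PAI = (V2 - V1) / period = (279 - 191) / 8 = 88 / 8 = 11.00 m^3/ha/yr

11.00 m^3/ha/yr


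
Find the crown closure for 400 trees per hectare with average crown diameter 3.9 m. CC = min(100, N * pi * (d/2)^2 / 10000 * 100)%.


(d/2)^2 = (3.9/2)^2 = 1.95^2 = 3.8025
Crown area = 3.141593 * 3.8025 = 11.9459 m^2
N * area / 10000 * 100 = 400 * 11.9459 / 10000 * 100 = 47.7836
CC = min(100, 47.7836) = 47.7836 ≈ 47.8%

47.8%


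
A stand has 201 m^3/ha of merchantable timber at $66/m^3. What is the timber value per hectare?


Value = 201 * 66 = $13266/ha

$13266/ha


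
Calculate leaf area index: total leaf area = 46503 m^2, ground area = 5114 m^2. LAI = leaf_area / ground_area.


LAI = 46503 / 5114 = 9.0933 ≈ 9.09

9.09


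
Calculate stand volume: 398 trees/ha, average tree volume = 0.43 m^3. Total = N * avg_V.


V_stand = 398 * 0.43 = 171.14 ≈ 171.1 m^3/ha

171.1 m^3/ha


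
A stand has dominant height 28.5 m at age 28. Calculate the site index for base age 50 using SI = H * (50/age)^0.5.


50/28 = 1.78571
(1.78571)^0.5 = 1.33630
SI = 28.5 * 1.33630 = 38.0846 ≈ 38.1 m

38.1 m


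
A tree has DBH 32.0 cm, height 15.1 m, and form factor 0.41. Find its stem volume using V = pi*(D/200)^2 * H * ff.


(D/200)^2 = (32.0/200)^2 = 0.16^2 = 0.0256
BA = 3.141593 * 0.0256 = 0.0804248 m^2
V = 0.0804248 * 15.1 * 0.41 = 0.497910 ≈ 0.498 m^3

0.498 m^3


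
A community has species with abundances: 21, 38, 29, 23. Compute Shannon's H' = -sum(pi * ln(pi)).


Total N = 21 + 38 + 29 + 23 = 111
Per-species terms:
  p = 21/111 = 0.189189; ln(p) = -1.665009; p*ln(p) = 0.189189 * (-1.665009) = -0.315001
  p = 38/111 = 0.342342; ln(p) = -1.071945; p*ln(p) = 0.342342 * (-1.071945) = -0.366972
  p = 29/111 = 0.261261; ln(p) = -1.342235; p*ln(p) = 0.261261 * (-1.342235) = -0.350674
  p = 23/111 = 0.207207; ln(p) = -1.574037; p*ln(p) = 0.207207 * (-1.574037) = -0.326151
sum(p*ln(p)) = (-0.315001) + (-0.366972) + (-0.350674) + (-0.326151) = -1.358798
H' = -(-1.358798) = 1.358798 ≈ 1.3588

1.3588


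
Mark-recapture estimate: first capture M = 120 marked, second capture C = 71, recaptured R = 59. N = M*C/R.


N = M * C / R = 120 * 71 / 59 = 8520 / 59 = 144.41 ≈ 144

144 individuals


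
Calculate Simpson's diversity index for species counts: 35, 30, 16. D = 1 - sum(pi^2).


Total N = 35 + 30 + 16 = 81
Per-species terms:
  p = 35/81 = 0.432099; p^2 = 0.432099^2 = 0.186710
  p = 30/81 = 0.370370; p^2 = 0.370370^2 = 0.137174
  p = 16/81 = 0.197531; p^2 = 0.197531^2 = 0.039018
sum(p^2) = 0.186710 + 0.137174 + 0.039018 = 0.362902
D = 1 - 0.362902 = 0.637098 ≈ 0.6371

0.6371


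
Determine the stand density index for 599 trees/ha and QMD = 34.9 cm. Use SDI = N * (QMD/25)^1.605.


QMD/25 = 34.9/25 = 1.396
(1.396)^1.605 = exp(1.605 * ln(1.396)) = exp(1.605 * 0.333611) = exp(0.535446) = 1.70821
SDI = 599 * 1.70821 = 1023.22 ≈ 1023

1023


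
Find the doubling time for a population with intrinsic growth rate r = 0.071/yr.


td = ln(2) / 0.071 = 0.693147 / 0.071 = 9.76263 ≈ 9.8 years

9.8 years


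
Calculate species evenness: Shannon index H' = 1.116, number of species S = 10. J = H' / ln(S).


ln(10) = 2.30259
J = H' / ln(S) = 1.116 / 2.30259 = 0.484672 ≈ 0.4847

0.4847


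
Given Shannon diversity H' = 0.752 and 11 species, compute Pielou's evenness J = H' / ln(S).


ln(11) = 2.39790
J = H' / ln(S) = 0.752 / 2.39790 = 0.313608 ≈ 0.3136

0.3136


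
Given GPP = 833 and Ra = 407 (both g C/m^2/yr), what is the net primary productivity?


NPP = GPP - Ra = 833 - 407 = 426 g C/m^2/yr

426 g C/m^2/yr


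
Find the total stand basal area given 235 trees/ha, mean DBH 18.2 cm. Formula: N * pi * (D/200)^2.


(D/200)^2 = (18.2/200)^2 = 0.091^2 = 0.008281
Individual BA = 3.141593 * 0.008281 = 0.0260155 m^2
Stand BA = 235 * 0.0260155 = 6.11364 ≈ 6.11 m^2/ha

6.11 m^2/ha


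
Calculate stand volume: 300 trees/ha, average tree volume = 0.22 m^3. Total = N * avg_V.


V_stand = 300 * 0.22 = 66.0 m^3/ha

66.0 m^3/ha


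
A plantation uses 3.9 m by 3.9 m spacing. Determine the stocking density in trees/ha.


N = 10000 / 3.9^2 = 10000 / 15.21 = 657.462 ≈ 657 trees/ha

657 trees/ha


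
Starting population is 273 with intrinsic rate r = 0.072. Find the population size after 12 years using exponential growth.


r*t = 0.072 * 12 = 0.864
exp(0.864) = 2.37263
N = 273 * 2.37263 = 647.728 ≈ 648

648


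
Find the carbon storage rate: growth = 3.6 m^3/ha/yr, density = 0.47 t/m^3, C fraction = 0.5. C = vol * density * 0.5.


C = 3.6 * 0.47 * 0.5 = 0.846 ≈ 0.85 t C/ha/yr

0.85 t C/ha/yr


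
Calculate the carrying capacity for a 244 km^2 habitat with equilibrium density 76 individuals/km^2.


K = 76 * 244 = 18544 individuals

18544 individuals


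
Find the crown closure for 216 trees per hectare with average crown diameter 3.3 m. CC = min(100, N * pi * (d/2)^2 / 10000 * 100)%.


(d/2)^2 = (3.3/2)^2 = 1.65^2 = 2.7225
Crown area = 3.141593 * 2.7225 = 8.55299 m^2
N * area / 10000 * 100 = 216 * 8.55299 / 10000 * 100 = 18.4745
CC = min(100, 18.4745) = 18.4745 ≈ 18.5%

18.5%


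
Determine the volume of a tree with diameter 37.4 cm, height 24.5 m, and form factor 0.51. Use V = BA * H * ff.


(D/200)^2 = (37.4/200)^2 = 0.187^2 = 0.034969
BA = 3.141593 * 0.034969 = 0.109858 m^2
V = 0.109858 * 24.5 * 0.51 = 1.37268 ≈ 1.373 m^3

1.373 m^3


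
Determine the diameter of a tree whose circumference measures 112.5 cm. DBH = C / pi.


DBH = C / pi = 112.5 / 3.141593 = 35.8099 ≈ 35.81 cm

35.81 cm


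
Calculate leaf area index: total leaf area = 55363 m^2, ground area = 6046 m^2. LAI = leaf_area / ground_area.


LAI = 55363 / 6046 = 9.1570 ≈ 9.16

9.16


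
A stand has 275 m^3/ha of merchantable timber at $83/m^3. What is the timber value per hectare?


Value = 275 * 83 = $22825/ha

$22825/ha


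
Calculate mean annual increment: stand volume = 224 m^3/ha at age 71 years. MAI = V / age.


MAI = 224 / 71 = 3.1549 ≈ 3.15 m^3/ha/yr

3.15 m^3/ha/yr


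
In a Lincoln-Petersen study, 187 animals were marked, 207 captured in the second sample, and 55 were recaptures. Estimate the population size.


N = M * C / R = 187 * 207 / 55 = 38709 / 55 = 703.80 ≈ 704

704 individuals


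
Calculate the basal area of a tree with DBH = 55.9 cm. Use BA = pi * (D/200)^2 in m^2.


D/200 = 55.9/200 = 0.2795 m
(D/200)^2 = 0.2795^2 = 0.07812025
BA = 3.141593 * 0.07812025 = 0.245422 ≈ 0.2454 m^2

0.2454 m^2


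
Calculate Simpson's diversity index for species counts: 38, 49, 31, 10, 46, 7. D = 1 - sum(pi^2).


Total N = 38 + 49 + 31 + 10 + 46 + 7 = 181
Per-species terms:
  p = 38/181 = 0.209945; p^2 = 0.209945^2 = 0.044077
  p = 49/181 = 0.270718; p^2 = 0.270718^2 = 0.073288
  p = 31/181 = 0.171271; p^2 = 0.171271^2 = 0.029334
  p = 10/181 = 0.055249; p^2 = 0.055249^2 = 0.003052
  p = 46/181 = 0.254144; p^2 = 0.254144^2 = 0.064589
  p = 7/181 = 0.038674; p^2 = 0.038674^2 = 0.001496
sum(p^2) = 0.044077 + 0.073288 + 0.029334 + 0.003052 + 0.064589 + 0.001496 = 0.215836
D = 1 - 0.215836 = 0.784164 ≈ 0.7842

0.7842


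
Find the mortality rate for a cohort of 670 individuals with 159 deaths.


Mortality rate = 159 / 670 = 0.237313 ≈ 0.2373

0.2373


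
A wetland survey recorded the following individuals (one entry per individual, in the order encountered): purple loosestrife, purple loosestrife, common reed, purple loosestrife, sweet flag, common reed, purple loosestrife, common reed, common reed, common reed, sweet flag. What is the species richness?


Total individuals logged = 11
Distinct species (count of individuals): purple loosestrife (4), common reed (5), sweet flag (2)
Species richness = number of distinct species = 3

3


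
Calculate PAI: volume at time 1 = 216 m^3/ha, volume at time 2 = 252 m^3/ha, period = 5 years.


PAI = (V2 - V1) / period = (252 - 216) / 5 = 36 / 5 = 7.20 m^3/ha/yr

7.20 m^3/ha/yr


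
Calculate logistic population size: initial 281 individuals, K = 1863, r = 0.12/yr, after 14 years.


(K - N0)/N0 = (1863 - 281)/281 = 1582/281 = 5.62989
r*t = 0.12 * 14 = 1.68; exp(-1.68) = 0.186374
5.62989 * 0.186374 = 1.04927
1 + 1.04927 = 2.04927
N = 1863 / 2.04927 = 909.104 ≈ 909

909


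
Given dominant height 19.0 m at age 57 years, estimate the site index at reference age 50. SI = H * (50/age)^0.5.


50/57 = 0.877193
(0.877193)^0.5 = 0.936586
SI = 19.0 * 0.936586 = 17.7951 ≈ 17.8 m

17.8 m


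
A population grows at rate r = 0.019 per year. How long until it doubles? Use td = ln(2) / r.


td = ln(2) / 0.019 = 0.693147 / 0.019 = 36.4814 ≈ 36.5 years

36.5 years


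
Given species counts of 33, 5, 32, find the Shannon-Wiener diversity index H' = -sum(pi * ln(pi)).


Total N = 33 + 5 + 32 = 70
Per-species terms:
  p = 33/70 = 0.471429; ln(p) = -0.751987; p*ln(p) = 0.471429 * (-0.751987) = -0.354508
  p = 5/70 = 0.071429; ln(p) = -2.639051; p*ln(p) = 0.071429 * (-2.639051) = -0.188505
  p = 32/70 = 0.457143; ln(p) = -0.782759; p*ln(p) = 0.457143 * (-0.782759) = -0.357833
sum(p*ln(p)) = (-0.354508) + (-0.188505) + (-0.357833) = -0.900846
H' = -(-0.900846) = 0.900846 ≈ 0.9008

0.9008


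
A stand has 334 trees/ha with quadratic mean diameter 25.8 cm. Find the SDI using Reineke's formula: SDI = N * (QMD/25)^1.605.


QMD/25 = 25.8/25 = 1.032
(1.032)^1.605 = exp(1.605 * ln(1.032)) = exp(1.605 * 0.0314987) = exp(0.0505554) = 1.05186
SDI = 334 * 1.05186 = 351.321 ≈ 351

351


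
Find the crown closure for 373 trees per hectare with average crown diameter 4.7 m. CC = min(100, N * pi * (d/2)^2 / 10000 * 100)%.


(d/2)^2 = (4.7/2)^2 = 2.35^2 = 5.5225
Crown area = 3.141593 * 5.5225 = 17.3494 m^2
N * area / 10000 * 100 = 373 * 17.3494 / 10000 * 100 = 64.7133
CC = min(100, 64.7133) = 64.7133 ≈ 64.7%

64.7%


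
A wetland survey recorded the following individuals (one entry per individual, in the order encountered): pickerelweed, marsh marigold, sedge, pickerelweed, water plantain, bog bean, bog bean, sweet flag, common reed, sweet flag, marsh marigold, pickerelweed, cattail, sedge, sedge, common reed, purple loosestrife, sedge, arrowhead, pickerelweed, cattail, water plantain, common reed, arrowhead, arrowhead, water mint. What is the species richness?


Total individuals logged = 26
Distinct species (count of individuals): pickerelweed (4), marsh marigold (2), sedge (4), water plantain (2), bog bean (2), sweet flag (2), common reed (3), cattail (2), purple loosestrife (1), arrowhead (3), water mint (1)
Species richness = number of distinct species = 11

11


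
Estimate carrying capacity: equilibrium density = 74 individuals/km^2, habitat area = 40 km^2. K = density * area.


K = 74 * 40 = 2960 individuals

2960 individuals


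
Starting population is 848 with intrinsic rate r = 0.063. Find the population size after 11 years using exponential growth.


r*t = 0.063 * 11 = 0.693
exp(0.693) = 1.99971
N = 848 * 1.99971 = 1695.75 ≈ 1696

1696


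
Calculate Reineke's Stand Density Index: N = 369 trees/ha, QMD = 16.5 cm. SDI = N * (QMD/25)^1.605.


QMD/25 = 16.5/25 = 0.66
(0.66)^1.605 = exp(1.605 * ln(0.66)) = exp(1.605 * (-0.415515)) = exp(-0.666902) = 0.513296
SDI = 369 * 0.513296 = 189.406 ≈ 189

189


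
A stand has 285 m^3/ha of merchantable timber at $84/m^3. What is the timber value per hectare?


Value = 285 * 84 = $23940/ha

$23940/ha


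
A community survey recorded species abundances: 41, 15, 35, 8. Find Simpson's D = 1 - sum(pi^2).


Total N = 41 + 15 + 35 + 8 = 99
Per-species terms:
  p = 41/99 = 0.414141; p^2 = 0.414141^2 = 0.171513
  p = 15/99 = 0.151515; p^2 = 0.151515^2 = 0.022957
  p = 35/99 = 0.353535; p^2 = 0.353535^2 = 0.124987
  p = 8/99 = 0.080808; p^2 = 0.080808^2 = 0.006530
sum(p^2) = 0.171513 + 0.022957 + 0.124987 + 0.006530 = 0.325987
D = 1 - 0.325987 = 0.674013 ≈ 0.6740

0.6740


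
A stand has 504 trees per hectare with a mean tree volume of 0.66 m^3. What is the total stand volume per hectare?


V_stand = 504 * 0.66 = 332.64 ≈ 332.6 m^3/ha

332.6 m^3/ha


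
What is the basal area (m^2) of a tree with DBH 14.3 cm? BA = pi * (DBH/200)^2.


D/200 = 14.3/200 = 0.0715 m
(D/200)^2 = 0.0715^2 = 0.00511225
BA = 3.141593 * 0.00511225 = 0.0160606 ≈ 0.0161 m^2

0.0161 m^2


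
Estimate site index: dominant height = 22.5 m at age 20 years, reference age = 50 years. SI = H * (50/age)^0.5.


50/20 = 2.50000
(2.50000)^0.5 = 1.58114
SI = 22.5 * 1.58114 = 35.5757 ≈ 35.6 m

35.6 m


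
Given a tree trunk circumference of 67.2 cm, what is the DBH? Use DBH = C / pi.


DBH = C / pi = 67.2 / 3.141593 = 21.3904 ≈ 21.39 cm

21.39 cm


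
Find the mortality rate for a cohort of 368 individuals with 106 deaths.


Mortality rate = 106 / 368 = 0.288043 ≈ 0.2880

0.2880


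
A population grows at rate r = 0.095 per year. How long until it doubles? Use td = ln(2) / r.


td = ln(2) / 0.095 = 0.693147 / 0.095 = 7.29628 ≈ 7.3 years

7.3 years


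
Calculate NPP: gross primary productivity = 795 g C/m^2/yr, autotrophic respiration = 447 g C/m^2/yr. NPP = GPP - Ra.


NPP = GPP - Ra = 795 - 447 = 348 g C/m^2/yr

348 g C/m^2/yr


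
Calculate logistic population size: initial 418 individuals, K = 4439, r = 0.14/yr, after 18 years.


(K - N0)/N0 = (4439 - 418)/418 = 4021/418 = 9.61962
r*t = 0.14 * 18 = 2.52; exp(-2.52) = 0.0804596
9.61962 * 0.0804596 = 0.773991
1 + 0.773991 = 1.77399
N = 4439 / 1.77399 = 2502.27 ≈ 2502

2502


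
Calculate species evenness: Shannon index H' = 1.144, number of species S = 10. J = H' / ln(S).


ln(10) = 2.30259
J = H' / ln(S) = 1.144 / 2.30259 = 0.496832 ≈ 0.4968

0.4968


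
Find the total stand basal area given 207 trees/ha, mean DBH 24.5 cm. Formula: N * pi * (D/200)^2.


(D/200)^2 = (24.5/200)^2 = 0.1225^2 = 0.01500625
Individual BA = 3.141593 * 0.01500625 = 0.0471435 m^2
Stand BA = 207 * 0.0471435 = 9.75870 ≈ 9.76 m^2/ha

9.76 m^2/ha


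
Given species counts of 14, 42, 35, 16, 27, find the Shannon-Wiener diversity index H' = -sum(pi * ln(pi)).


Total N = 14 + 42 + 35 + 16 + 27 = 134
Per-species terms:
  p = 14/134 = 0.104478; ln(p) = -2.258779; p*ln(p) = 0.104478 * (-2.258779) = -0.235993
  p = 42/134 = 0.313433; ln(p) = -1.160170; p*ln(p) = 0.313433 * (-1.160170) = -0.363636
  p = 35/134 = 0.261194; ln(p) = -1.342492; p*ln(p) = 0.261194 * (-1.342492) = -0.350651
  p = 16/134 = 0.119403; ln(p) = -2.125251; p*ln(p) = 0.119403 * (-2.125251) = -0.253761
  p = 27/134 = 0.201493; ln(p) = -1.602001; p*ln(p) = 0.201493 * (-1.602001) = -0.322792
sum(p*ln(p)) = (-0.235993) + (-0.363636) + (-0.350651) + (-0.253761) + (-0.322792) = -1.526833
H' = -(-1.526833) = 1.526833 ≈ 1.5268

1.5268


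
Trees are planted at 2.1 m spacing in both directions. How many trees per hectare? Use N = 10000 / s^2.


N = 10000 / 2.1^2 = 10000 / 4.41 = 2267.57 ≈ 2268 trees/ha

2268 trees/ha


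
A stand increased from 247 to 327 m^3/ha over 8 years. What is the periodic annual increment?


PAI = (V2 - V1) / period = (327 - 247) / 8 = 80 / 8 = 10.00 m^3/ha/yr

10.00 m^3/ha/yr


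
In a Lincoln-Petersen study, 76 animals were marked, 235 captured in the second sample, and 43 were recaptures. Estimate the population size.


N = M * C / R = 76 * 235 / 43 = 17860 / 43 = 415.35 ≈ 415

415 individuals


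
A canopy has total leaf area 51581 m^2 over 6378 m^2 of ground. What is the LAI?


LAI = 51581 / 6378 = 8.0873 ≈ 8.09

8.09


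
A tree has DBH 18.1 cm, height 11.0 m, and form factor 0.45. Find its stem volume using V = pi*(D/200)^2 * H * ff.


(D/200)^2 = (18.1/200)^2 = 0.0905^2 = 0.00819025
BA = 3.141593 * 0.00819025 = 0.0257304 m^2
V = 0.0257304 * 11.0 * 0.45 = 0.127365 ≈ 0.127 m^3

0.127 m^3


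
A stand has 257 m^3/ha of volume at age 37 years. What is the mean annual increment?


MAI = 257 / 37 = 6.9459 ≈ 6.95 m^3/ha/yr

6.95 m^3/ha/yr


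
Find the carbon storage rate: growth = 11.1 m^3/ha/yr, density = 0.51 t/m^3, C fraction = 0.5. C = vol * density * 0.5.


C = 11.1 * 0.51 * 0.5 = 2.8305 ≈ 2.83 t C/ha/yr

2.83 t C/ha/yr


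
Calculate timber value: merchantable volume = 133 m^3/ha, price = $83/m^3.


Value = 133 * 83 = $11039/ha

$11039/ha


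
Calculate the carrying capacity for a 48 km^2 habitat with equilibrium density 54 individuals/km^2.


K = 54 * 48 = 2592 individuals

2592 individuals


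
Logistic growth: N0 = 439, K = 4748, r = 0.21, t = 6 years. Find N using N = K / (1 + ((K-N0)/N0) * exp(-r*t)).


(K - N0)/N0 = (4748 - 439)/439 = 4309/439 = 9.81549
r*t = 0.21 * 6 = 1.26; exp(-1.26) = 0.283654
9.81549 * 0.283654 = 2.78420
1 + 2.78420 = 3.78420
N = 4748 / 3.78420 = 1254.69 ≈ 1255

1255


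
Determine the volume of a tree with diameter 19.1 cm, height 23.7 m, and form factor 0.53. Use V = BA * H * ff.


(D/200)^2 = (19.1/200)^2 = 0.0955^2 = 0.00912025
BA = 3.141593 * 0.00912025 = 0.0286521 m^2
V = 0.0286521 * 23.7 * 0.53 = 0.359899 ≈ 0.360 m^3

0.360 m^3


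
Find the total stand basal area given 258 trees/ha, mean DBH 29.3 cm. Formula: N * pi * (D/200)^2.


(D/200)^2 = (29.3/200)^2 = 0.1465^2 = 0.02146225
Individual BA = 3.141593 * 0.02146225 = 0.0674257 m^2
Stand BA = 258 * 0.0674257 = 17.3958 ≈ 17.40 m^2/ha

17.40 m^2/ha


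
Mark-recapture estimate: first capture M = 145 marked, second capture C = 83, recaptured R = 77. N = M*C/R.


N = M * C / R = 145 * 83 / 77 = 12035 / 77 = 156.30 ≈ 156

156 individuals


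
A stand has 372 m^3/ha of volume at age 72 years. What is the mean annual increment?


MAI = 372 / 72 = 5.1667 ≈ 5.17 m^3/ha/yr

5.17 m^3/ha/yr


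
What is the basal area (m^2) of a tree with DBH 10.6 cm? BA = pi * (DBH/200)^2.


D/200 = 10.6/200 = 0.053 m
(D/200)^2 = 0.053^2 = 0.002809
BA = 3.141593 * 0.002809 = 0.00882473 ≈ 0.0088 m^2

0.0088 m^2


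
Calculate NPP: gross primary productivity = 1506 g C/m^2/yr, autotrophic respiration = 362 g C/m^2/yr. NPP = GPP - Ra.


NPP = GPP - Ra = 1506 - 362 = 1144 g C/m^2/yr

1144 g C/m^2/yr


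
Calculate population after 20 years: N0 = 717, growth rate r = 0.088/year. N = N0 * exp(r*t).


r*t = 0.088 * 20 = 1.76
exp(1.76) = 5.81244
N = 717 * 5.81244 = 4167.52 ≈ 4168

4168


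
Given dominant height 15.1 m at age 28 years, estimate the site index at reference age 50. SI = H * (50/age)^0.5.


50/28 = 1.78571
(1.78571)^0.5 = 1.33630
SI = 15.1 * 1.33630 = 20.1781 ≈ 20.2 m

20.2 m


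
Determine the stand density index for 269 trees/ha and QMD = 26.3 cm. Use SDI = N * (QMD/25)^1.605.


QMD/25 = 26.3/25 = 1.052
(1.052)^1.605 = exp(1.605 * ln(1.052)) = exp(1.605 * 0.0506931) = exp(0.0813624) = 1.08476
SDI = 269 * 1.08476 = 291.800 ≈ 292

292


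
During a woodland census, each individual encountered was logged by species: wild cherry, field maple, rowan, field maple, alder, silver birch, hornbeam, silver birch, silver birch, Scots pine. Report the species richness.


Total individuals logged = 10
Distinct species (count of individuals): wild cherry (1), field maple (2), rowan (1), alder (1), silver birch (3), hornbeam (1), Scots pine (1)
Species richness = number of distinct species = 7

7


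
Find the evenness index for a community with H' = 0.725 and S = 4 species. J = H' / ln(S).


ln(4) = 1.38629
J = H' / ln(S) = 0.725 / 1.38629 = 0.522979 ≈ 0.5230

0.5230


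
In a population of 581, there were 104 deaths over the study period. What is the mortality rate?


Mortality rate = 104 / 581 = 0.179002 ≈ 0.1790

0.1790


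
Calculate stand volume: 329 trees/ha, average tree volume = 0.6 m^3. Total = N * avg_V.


V_stand = 329 * 0.6 = 197.4 m^3/ha

197.4 m^3/ha


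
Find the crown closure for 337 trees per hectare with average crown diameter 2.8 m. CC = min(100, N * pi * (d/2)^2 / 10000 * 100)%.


(d/2)^2 = (2.8/2)^2 = 1.4^2 = 1.96
Crown area = 3.141593 * 1.96 = 6.15752 m^2
N * area / 10000 * 100 = 337 * 6.15752 / 10000 * 100 = 20.7508
CC = min(100, 20.7508) = 20.7508 ≈ 20.8%

20.8%


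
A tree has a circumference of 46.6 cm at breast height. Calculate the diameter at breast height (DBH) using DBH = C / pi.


DBH = C / pi = 46.6 / 3.141593 = 14.8332 ≈ 14.83 cm

14.83 cm


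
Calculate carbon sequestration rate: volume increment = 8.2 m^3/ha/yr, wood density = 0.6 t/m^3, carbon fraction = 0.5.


C = 8.2 * 0.6 * 0.5 = 2.46 t C/ha/yr

2.46 t C/ha/yr


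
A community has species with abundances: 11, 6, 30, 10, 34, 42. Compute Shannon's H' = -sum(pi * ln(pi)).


Total N = 11 + 6 + 30 + 10 + 34 + 42 = 133
Per-species terms:
  p = 11/133 = 0.082707; ln(p) = -2.492451; p*ln(p) = 0.082707 * (-2.492451) = -0.206143
  p = 6/133 = 0.045113; ln(p) = -3.098585; p*ln(p) = 0.045113 * (-3.098585) = -0.139786
  p = 30/133 = 0.225564; ln(p) = -1.489151; p*ln(p) = 0.225564 * (-1.489151) = -0.335899
  p = 10/133 = 0.075188; ln(p) = -2.587764; p*ln(p) = 0.075188 * (-2.587764) = -0.194569
  p = 34/133 = 0.255639; ln(p) = -1.363989; p*ln(p) = 0.255639 * (-1.363989) = -0.348689
  p = 42/133 = 0.315789; ln(p) = -1.152681; p*ln(p) = 0.315789 * (-1.152681) = -0.364004
sum(p*ln(p)) = (-0.206143) + (-0.139786) + (-0.335899) + (-0.194569) + (-0.348689) + (-0.364004) = -1.589090
H' = -(-1.589090) = 1.589090 ≈ 1.5891

1.5891


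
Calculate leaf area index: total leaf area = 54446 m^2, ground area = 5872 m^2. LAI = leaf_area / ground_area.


LAI = 54446 / 5872 = 9.2721 ≈ 9.27

9.27


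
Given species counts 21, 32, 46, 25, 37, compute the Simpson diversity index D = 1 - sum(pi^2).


Total N = 21 + 32 + 46 + 25 + 37 = 161
Per-species terms:
  p = 21/161 = 0.130435; p^2 = 0.130435^2 = 0.017013
  p = 32/161 = 0.198758; p^2 = 0.198758^2 = 0.039505
  p = 46/161 = 0.285714; p^2 = 0.285714^2 = 0.081632
  p = 25/161 = 0.155280; p^2 = 0.155280^2 = 0.024112
  p = 37/161 = 0.229814; p^2 = 0.229814^2 = 0.052814
sum(p^2) = 0.017013 + 0.039505 + 0.081632 + 0.024112 + 0.052814 = 0.215076
D = 1 - 0.215076 = 0.784924 ≈ 0.7849

0.7849


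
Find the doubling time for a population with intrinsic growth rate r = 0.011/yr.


td = ln(2) / 0.011 = 0.693147 / 0.011 = 63.0134 ≈ 63.0 years

63.0 years


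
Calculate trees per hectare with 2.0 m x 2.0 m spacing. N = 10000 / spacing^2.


N = 10000 / 2.0^2 = 10000 / 4 = 2500.00 ≈ 2500 trees/ha

2500 trees/ha


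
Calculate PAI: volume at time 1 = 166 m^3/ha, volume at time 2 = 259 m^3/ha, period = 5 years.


PAI = (V2 - V1) / period = (259 - 166) / 5 = 93 / 5 = 18.60 m^3/ha/yr

18.60 m^3/ha/yr


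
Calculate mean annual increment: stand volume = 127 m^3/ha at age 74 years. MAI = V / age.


MAI = 127 / 74 = 1.7162 ≈ 1.72 m^3/ha/yr

1.72 m^3/ha/yr


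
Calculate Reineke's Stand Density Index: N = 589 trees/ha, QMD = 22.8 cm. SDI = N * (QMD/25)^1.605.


QMD/25 = 22.8/25 = 0.912
(0.912)^1.605 = exp(1.605 * ln(0.912)) = exp(1.605 * (-0.0921153)) = exp(-0.147845) = 0.862565
SDI = 589 * 0.862565 = 508.051 ≈ 508

508


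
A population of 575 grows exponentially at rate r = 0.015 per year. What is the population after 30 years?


r*t = 0.015 * 30 = 0.45
exp(0.45) = 1.56831
N = 575 * 1.56831 = 901.778 ≈ 902

902


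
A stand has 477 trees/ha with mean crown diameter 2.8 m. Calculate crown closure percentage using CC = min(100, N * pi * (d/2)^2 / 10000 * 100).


(d/2)^2 = (2.8/2)^2 = 1.4^2 = 1.96
Crown area = 3.141593 * 1.96 = 6.15752 m^2
N * area / 10000 * 100 = 477 * 6.15752 / 10000 * 100 = 29.3714
CC = min(100, 29.3714) = 29.3714 ≈ 29.4%

29.4%


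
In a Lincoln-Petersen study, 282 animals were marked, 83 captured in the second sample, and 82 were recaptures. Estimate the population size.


N = M * C / R = 282 * 83 / 82 = 23406 / 82 = 285.44 ≈ 285

285 individuals


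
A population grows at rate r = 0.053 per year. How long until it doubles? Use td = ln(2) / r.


td = ln(2) / 0.053 = 0.693147 / 0.053 = 13.0782 ≈ 13.1 years

13.1 years


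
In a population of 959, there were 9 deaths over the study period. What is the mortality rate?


Mortality rate = 9 / 959 = 0.009385 ≈ 0.0094

0.0094


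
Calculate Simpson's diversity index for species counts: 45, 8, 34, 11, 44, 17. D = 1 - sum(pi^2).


Total N = 45 + 8 + 34 + 11 + 44 + 17 = 159
Per-species terms:
  p = 45/159 = 0.283019; p^2 = 0.283019^2 = 0.080100
  p = 8/159 = 0.050314; p^2 = 0.050314^2 = 0.002531
  p = 34/159 = 0.213836; p^2 = 0.213836^2 = 0.045726
  p = 11/159 = 0.069182; p^2 = 0.069182^2 = 0.004786
  p = 44/159 = 0.276730; p^2 = 0.276730^2 = 0.076579
  p = 17/159 = 0.106918; p^2 = 0.106918^2 = 0.011431
sum(p^2) = 0.080100 + 0.002531 + 0.045726 + 0.004786 + 0.076579 + 0.011431 = 0.221153
D = 1 - 0.221153 = 0.778847 ≈ 0.7788

0.7788


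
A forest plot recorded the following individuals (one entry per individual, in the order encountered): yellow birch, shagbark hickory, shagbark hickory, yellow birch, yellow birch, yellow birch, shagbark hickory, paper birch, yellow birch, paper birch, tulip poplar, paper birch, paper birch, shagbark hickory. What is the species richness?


Total individuals logged = 14
Distinct species (count of individuals): yellow birch (5), shagbark hickory (4), paper birch (4), tulip poplar (1)
Species richness = number of distinct species = 4

4


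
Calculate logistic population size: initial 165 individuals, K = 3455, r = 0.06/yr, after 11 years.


(K - N0)/N0 = (3455 - 165)/165 = 3290/165 = 19.9394
r*t = 0.06 * 11 = 0.66; exp(-0.66) = 0.516851
19.9394 * 0.516851 = 10.3057
1 + 10.3057 = 11.3057
N = 3455 / 11.3057 = 305.598 ≈ 306

306


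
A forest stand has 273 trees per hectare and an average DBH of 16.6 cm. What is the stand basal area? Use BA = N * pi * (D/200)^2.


(D/200)^2 = (16.6/200)^2 = 0.083^2 = 0.006889
Individual BA = 3.141593 * 0.006889 = 0.0216424 m^2
Stand BA = 273 * 0.0216424 = 5.90838 ≈ 5.91 m^2/ha

5.91 m^2/ha


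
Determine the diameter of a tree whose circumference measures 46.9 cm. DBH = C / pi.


DBH = C / pi = 46.9 / 3.141593 = 14.9287 ≈ 14.93 cm

14.93 cm


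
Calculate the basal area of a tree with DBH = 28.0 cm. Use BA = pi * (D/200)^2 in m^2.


D/200 = 28.0/200 = 0.14 m
(D/200)^2 = 0.14^2 = 0.0196
BA = 3.141593 * 0.0196 = 0.0615752 ≈ 0.0616 m^2

0.0616 m^2


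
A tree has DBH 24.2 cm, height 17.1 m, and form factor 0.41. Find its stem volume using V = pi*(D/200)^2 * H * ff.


(D/200)^2 = (24.2/200)^2 = 0.121^2 = 0.014641
BA = 3.141593 * 0.014641 = 0.0459961 m^2
V = 0.0459961 * 17.1 * 0.41 = 0.322479 ≈ 0.322 m^3

0.322 m^3


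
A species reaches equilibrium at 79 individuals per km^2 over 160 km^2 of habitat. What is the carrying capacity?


K = 79 * 160 = 12640 individuals

12640 individuals


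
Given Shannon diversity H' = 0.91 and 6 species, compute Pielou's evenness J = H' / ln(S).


ln(6) = 1.79176
J = H' / ln(S) = 0.91 / 1.79176 = 0.507881 ≈ 0.5079

0.5079


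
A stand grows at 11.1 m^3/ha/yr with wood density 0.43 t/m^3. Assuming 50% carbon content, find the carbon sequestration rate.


C = 11.1 * 0.43 * 0.5 = 2.3865 ≈ 2.39 t C/ha/yr

2.39 t C/ha/yr


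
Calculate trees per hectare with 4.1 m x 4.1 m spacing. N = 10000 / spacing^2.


N = 10000 / 4.1^2 = 10000 / 16.81 = 594.884 ≈ 595 trees/ha

595 trees/ha


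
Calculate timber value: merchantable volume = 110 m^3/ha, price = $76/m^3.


Value = 110 * 76 = $8360/ha

$8360/ha


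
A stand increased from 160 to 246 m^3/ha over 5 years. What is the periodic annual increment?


PAI = (V2 - V1) / period = (246 - 160) / 5 = 86 / 5 = 17.20 m^3/ha/yr

17.20 m^3/ha/yr


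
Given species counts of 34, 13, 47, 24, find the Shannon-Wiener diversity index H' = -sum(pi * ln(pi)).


Total N = 34 + 13 + 47 + 24 = 118
Per-species terms:
  p = 34/118 = 0.288136; ln(p) = -1.244323; p*ln(p) = 0.288136 * (-1.244323) = -0.358534
  p = 13/118 = 0.110169; ln(p) = -2.205740; p*ln(p) = 0.110169 * (-2.205740) = -0.243004
  p = 47/118 = 0.398305; ln(p) = -0.920537; p*ln(p) = 0.398305 * (-0.920537) = -0.366654
  p = 24/118 = 0.203390; ln(p) = -1.592630; p*ln(p) = 0.203390 * (-1.592630) = -0.323925
sum(p*ln(p)) = (-0.358534) + (-0.243004) + (-0.366654) + (-0.323925) = -1.292117
H' = -(-1.292117) = 1.292117 ≈ 1.2921

1.2921


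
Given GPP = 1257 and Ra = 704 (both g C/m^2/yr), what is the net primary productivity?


NPP = GPP - Ra = 1257 - 704 = 553 g C/m^2/yr

553 g C/m^2/yr


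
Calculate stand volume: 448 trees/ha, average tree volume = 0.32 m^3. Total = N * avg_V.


V_stand = 448 * 0.32 = 143.36 ≈ 143.4 m^3/ha

143.4 m^3/ha


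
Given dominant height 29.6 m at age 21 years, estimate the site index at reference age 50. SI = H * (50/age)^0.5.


50/21 = 2.38095
(2.38095)^0.5 = 1.54303
SI = 29.6 * 1.54303 = 45.6737 ≈ 45.7 m

45.7 m


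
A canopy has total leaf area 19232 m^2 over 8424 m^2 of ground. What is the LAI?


LAI = 19232 / 8424 = 2.2830 ≈ 2.28

2.28


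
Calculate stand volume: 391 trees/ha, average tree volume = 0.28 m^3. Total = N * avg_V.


V_stand = 391 * 0.28 = 109.48 ≈ 109.5 m^3/ha

109.5 m^3/ha


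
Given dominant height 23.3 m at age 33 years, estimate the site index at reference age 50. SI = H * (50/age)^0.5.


50/33 = 1.51515
(1.51515)^0.5 = 1.23091
SI = 23.3 * 1.23091 = 28.6802 ≈ 28.7 m

28.7 m


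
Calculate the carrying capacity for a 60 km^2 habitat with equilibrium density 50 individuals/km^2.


K = 50 * 60 = 3000 individuals

3000 individuals


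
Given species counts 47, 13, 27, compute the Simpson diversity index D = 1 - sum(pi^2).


Total N = 47 + 13 + 27 = 87
Per-species terms:
  p = 47/87 = 0.540230; p^2 = 0.540230^2 = 0.291848
  p = 13/87 = 0.149425; p^2 = 0.149425^2 = 0.022328
  p = 27/87 = 0.310345; p^2 = 0.310345^2 = 0.096314
sum(p^2) = 0.291848 + 0.022328 + 0.096314 = 0.410490
D = 1 - 0.410490 = 0.589510 ≈ 0.5895

0.5895


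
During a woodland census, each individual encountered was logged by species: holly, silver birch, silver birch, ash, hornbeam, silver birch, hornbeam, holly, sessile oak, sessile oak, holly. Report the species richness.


Total individuals logged = 11
Distinct species (count of individuals): holly (3), silver birch (3), ash (1), hornbeam (2), sessile oak (2)
Species richness = number of distinct species = 5

5


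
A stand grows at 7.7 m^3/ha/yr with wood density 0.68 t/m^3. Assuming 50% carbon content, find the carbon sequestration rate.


C = 7.7 * 0.68 * 0.5 = 2.618 ≈ 2.62 t C/ha/yr

2.62 t C/ha/yr


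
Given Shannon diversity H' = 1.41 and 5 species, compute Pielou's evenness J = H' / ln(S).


ln(5) = 1.60944
J = H' / ln(S) = 1.41 / 1.60944 = 0.876081 ≈ 0.8761

0.8761


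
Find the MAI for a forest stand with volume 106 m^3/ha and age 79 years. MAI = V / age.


MAI = 106 / 79 = 1.3418 ≈ 1.34 m^3/ha/yr

1.34 m^3/ha/yr


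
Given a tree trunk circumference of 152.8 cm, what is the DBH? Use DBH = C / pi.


DBH = C / pi = 152.8 / 3.141593 = 48.6377 ≈ 48.64 cm

48.64 cm


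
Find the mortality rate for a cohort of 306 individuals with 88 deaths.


Mortality rate = 88 / 306 = 0.287582 ≈ 0.2876

0.2876


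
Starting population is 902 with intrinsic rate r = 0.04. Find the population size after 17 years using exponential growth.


r*t = 0.04 * 17 = 0.68
exp(0.68) = 1.97388
N = 902 * 1.97388 = 1780.44 ≈ 1780

1780


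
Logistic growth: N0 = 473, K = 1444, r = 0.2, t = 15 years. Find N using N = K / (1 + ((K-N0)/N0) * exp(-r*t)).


(K - N0)/N0 = (1444 - 473)/473 = 971/473 = 2.05285
r*t = 0.2 * 15 = 3; exp(-3) = 0.0497871
2.05285 * 0.0497871 = 0.102205
1 + 0.102205 = 1.10221
N = 1444 / 1.10221 = 1310.10 ≈ 1310

1310


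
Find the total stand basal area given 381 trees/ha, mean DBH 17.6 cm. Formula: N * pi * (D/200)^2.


(D/200)^2 = (17.6/200)^2 = 0.088^2 = 0.007744
Individual BA = 3.141593 * 0.007744 = 0.0243285 m^2
Stand BA = 381 * 0.0243285 = 9.26916 ≈ 9.27 m^2/ha

9.27 m^2/ha


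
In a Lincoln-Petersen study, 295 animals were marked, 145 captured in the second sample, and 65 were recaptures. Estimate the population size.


N = M * C / R = 295 * 145 / 65 = 42775 / 65 = 658.08 ≈ 658

658 individuals


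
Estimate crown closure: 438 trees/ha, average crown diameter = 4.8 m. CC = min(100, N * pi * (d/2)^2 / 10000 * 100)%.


(d/2)^2 = (4.8/2)^2 = 2.4^2 = 5.76
Crown area = 3.141593 * 5.76 = 18.0956 m^2
N * area / 10000 * 100 = 438 * 18.0956 / 10000 * 100 = 79.2587
CC = min(100, 79.2587) = 79.2587 ≈ 79.3%

79.3%


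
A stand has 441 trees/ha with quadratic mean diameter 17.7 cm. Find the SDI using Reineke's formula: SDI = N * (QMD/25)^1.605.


QMD/25 = 17.7/25 = 0.708
(0.708)^1.605 = exp(1.605 * ln(0.708)) = exp(1.605 * (-0.345311)) = exp(-0.554224) = 0.574518
SDI = 441 * 0.574518 = 253.362 ≈ 253

253


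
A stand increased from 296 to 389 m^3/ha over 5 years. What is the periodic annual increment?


PAI = (V2 - V1) / period = (389 - 296) / 5 = 93 / 5 = 18.60 m^3/ha/yr

18.60 m^3/ha/yr


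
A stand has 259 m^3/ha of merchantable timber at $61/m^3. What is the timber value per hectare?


Value = 259 * 61 = $15799/ha

$15799/ha


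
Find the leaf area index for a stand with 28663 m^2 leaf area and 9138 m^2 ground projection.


LAI = 28663 / 9138 = 3.1367 ≈ 3.14

3.14


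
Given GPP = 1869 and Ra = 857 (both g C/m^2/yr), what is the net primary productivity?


NPP = GPP - Ra = 1869 - 857 = 1012 g C/m^2/yr

1012 g C/m^2/yr


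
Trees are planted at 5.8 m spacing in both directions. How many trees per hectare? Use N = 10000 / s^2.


N = 10000 / 5.8^2 = 10000 / 33.64 = 297.265 ≈ 297 trees/ha

297 trees/ha


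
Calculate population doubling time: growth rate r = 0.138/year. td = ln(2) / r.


td = ln(2) / 0.138 = 0.693147 / 0.138 = 5.02280 ≈ 5.0 years

5.0 years


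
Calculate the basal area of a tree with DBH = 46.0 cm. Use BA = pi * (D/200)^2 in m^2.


D/200 = 46.0/200 = 0.23 m
(D/200)^2 = 0.23^2 = 0.0529
BA = 3.141593 * 0.0529 = 0.166190 ≈ 0.1662 m^2

0.1662 m^2


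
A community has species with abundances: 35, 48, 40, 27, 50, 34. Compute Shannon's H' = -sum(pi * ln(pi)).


Total N = 35 + 48 + 40 + 27 + 50 + 34 = 234
Per-species terms:
  p = 35/234 = 0.149573; ln(p) = -1.899971; p*ln(p) = 0.149573 * (-1.899971) = -0.284184
  p = 48/234 = 0.205128; ln(p) = -1.584121; p*ln(p) = 0.205128 * (-1.584121) = -0.324948
  p = 40/234 = 0.170940; ln(p) = -1.766443; p*ln(p) = 0.170940 * (-1.766443) = -0.301956
  p = 27/234 = 0.115385; ln(p) = -2.159481; p*ln(p) = 0.115385 * (-2.159481) = -0.249172
  p = 50/234 = 0.213675; ln(p) = -1.543299; p*ln(p) = 0.213675 * (-1.543299) = -0.329764
  p = 34/234 = 0.145299; ln(p) = -1.928962; p*ln(p) = 0.145299 * (-1.928962) = -0.280276
sum(p*ln(p)) = (-0.284184) + (-0.324948) + (-0.301956) + (-0.249172) + (-0.329764) + (-0.280276) = -1.770300
H' = -(-1.770300) = 1.770300 ≈ 1.7703

1.7703


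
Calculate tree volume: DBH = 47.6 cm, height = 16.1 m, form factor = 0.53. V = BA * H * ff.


(D/200)^2 = (47.6/200)^2 = 0.238^2 = 0.056644
BA = 3.141593 * 0.056644 = 0.177952 m^2
V = 0.177952 * 16.1 * 0.53 = 1.51846 ≈ 1.518 m^3

1.518 m^3


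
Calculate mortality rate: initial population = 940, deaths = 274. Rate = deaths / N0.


Mortality rate = 274 / 940 = 0.291489 ≈ 0.2915

0.2915


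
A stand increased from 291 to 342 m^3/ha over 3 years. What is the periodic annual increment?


PAI = (V2 - V1) / period = (342 - 291) / 3 = 51 / 3 = 17.00 m^3/ha/yr

17.00 m^3/ha/yr


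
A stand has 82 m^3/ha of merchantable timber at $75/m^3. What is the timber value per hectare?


Value = 82 * 75 = $6150/ha

$6150/ha


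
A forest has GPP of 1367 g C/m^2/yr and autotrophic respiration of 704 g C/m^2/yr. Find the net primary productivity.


NPP = GPP - Ra = 1367 - 704 = 663 g C/m^2/yr

663 g C/m^2/yr


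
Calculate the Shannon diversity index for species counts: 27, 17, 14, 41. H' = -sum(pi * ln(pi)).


Total N = 27 + 17 + 14 + 41 = 99
Per-species terms:
  p = 27/99 = 0.272727; ln(p) = -1.299284; p*ln(p) = 0.272727 * (-1.299284) = -0.354350
  p = 17/99 = 0.171717; ln(p) = -1.761908; p*ln(p) = 0.171717 * (-1.761908) = -0.302550
  p = 14/99 = 0.141414; ln(p) = -1.956064; p*ln(p) = 0.141414 * (-1.956064) = -0.276615
  p = 41/99 = 0.414141; ln(p) = -0.881549; p*ln(p) = 0.414141 * (-0.881549) = -0.365086
sum(p*ln(p)) = (-0.354350) + (-0.302550) + (-0.276615) + (-0.365086) = -1.298601
H' = -(-1.298601) = 1.298601 ≈ 1.2986

1.2986


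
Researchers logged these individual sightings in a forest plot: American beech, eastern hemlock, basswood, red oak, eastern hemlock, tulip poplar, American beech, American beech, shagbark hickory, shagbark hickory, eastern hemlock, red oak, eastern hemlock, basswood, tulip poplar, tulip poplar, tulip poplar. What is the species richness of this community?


Total individuals logged = 17
Distinct species (count of individuals): American beech (3), eastern hemlock (4), basswood (2), red oak (2), tulip poplar (4), shagbark hickory (2)
Species richness = number of distinct species = 6

6


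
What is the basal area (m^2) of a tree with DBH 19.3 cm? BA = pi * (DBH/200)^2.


D/200 = 19.3/200 = 0.0965 m
(D/200)^2 = 0.0965^2 = 0.00931225
BA = 3.141593 * 0.00931225 = 0.0292553 ≈ 0.0293 m^2

0.0293 m^2


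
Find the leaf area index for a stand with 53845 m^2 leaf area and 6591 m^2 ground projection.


LAI = 53845 / 6591 = 8.1695 ≈ 8.17

8.17


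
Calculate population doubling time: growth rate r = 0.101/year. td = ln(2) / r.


td = ln(2) / 0.101 = 0.693147 / 0.101 = 6.86284 ≈ 6.9 years

6.9 years


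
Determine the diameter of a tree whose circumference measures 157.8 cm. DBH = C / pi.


DBH = C / pi = 157.8 / 3.141593 = 50.2293 ≈ 50.23 cm

50.23 cm


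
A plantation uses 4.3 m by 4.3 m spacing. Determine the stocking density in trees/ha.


N = 10000 / 4.3^2 = 10000 / 18.49 = 540.833 ≈ 541 trees/ha

541 trees/ha


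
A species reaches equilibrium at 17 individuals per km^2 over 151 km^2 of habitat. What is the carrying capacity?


K = 17 * 151 = 2567 individuals

2567 individuals


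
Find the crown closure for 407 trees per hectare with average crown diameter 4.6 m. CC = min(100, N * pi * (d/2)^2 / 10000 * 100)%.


(d/2)^2 = (4.6/2)^2 = 2.3^2 = 5.29
Crown area = 3.141593 * 5.29 = 16.6190 m^2
N * area / 10000 * 100 = 407 * 16.6190 / 10000 * 100 = 67.6393
CC = min(100, 67.6393) = 67.6393 ≈ 67.6%

67.6%


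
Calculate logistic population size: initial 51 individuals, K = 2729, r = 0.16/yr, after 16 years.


(K - N0)/N0 = (2729 - 51)/51 = 2678/51 = 52.5098
r*t = 0.16 * 16 = 2.56; exp(-2.56) = 0.0773047
52.5098 * 0.0773047 = 4.05925
1 + 4.05925 = 5.05925
N = 2729 / 5.05925 = 539.408 ≈ 539

539


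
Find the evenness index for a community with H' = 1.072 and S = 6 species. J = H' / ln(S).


ln(6) = 1.79176
J = H' / ln(S) = 1.072 / 1.79176 = 0.598294 ≈ 0.5983

0.5983


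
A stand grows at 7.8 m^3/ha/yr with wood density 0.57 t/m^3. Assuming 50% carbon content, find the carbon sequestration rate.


C = 7.8 * 0.57 * 0.5 = 2.223 ≈ 2.22 t C/ha/yr

2.22 t C/ha/yr
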